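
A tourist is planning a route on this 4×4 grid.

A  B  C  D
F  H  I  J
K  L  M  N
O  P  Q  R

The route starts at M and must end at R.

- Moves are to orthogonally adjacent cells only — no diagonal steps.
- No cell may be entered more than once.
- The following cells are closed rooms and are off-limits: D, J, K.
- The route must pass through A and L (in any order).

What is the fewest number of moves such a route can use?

10

Any route passes through A and L in some order between M and R. Summing Manhattan distances along each leg and taking the cheapest ordering (M → L → A → R) gives a lower bound of 1 + 3 + 6 = 10 moves.
A route of 10 moves achieves this: M → I → C → B → A → F → H → L → P → Q → R.
Since 10 matches the lower bound, it is optimal.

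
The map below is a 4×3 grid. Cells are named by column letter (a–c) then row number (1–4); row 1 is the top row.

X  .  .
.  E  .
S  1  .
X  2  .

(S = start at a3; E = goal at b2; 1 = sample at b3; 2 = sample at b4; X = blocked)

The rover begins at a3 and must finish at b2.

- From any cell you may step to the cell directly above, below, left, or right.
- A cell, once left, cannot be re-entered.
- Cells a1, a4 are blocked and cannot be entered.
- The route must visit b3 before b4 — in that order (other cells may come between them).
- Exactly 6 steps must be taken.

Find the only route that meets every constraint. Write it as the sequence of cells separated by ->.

a3 -> b3 -> b4 -> c4 -> c3 -> c2 -> b2

The waypoints must appear in the order b3, b4, with no cell reused.
Route from a3: right to b3, down to b4, right to c4, 2× up (reaching c2), left to b2 — 6 moves in all.
Check: order respected (1 at step 1, 2 at step 2); 6 moves as required.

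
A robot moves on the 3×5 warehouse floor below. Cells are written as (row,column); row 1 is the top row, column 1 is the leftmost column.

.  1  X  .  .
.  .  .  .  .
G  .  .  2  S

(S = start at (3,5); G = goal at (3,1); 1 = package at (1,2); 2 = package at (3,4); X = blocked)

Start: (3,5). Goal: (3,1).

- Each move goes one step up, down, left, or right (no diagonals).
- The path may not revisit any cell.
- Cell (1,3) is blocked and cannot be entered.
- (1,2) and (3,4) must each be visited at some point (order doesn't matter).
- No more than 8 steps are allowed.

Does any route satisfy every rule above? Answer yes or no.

One route that works: (3,5) → (3,4) → (2,4) → (2,3) → (2,2) → (1,2) → (1,1) → (2,1) → (3,1).

yes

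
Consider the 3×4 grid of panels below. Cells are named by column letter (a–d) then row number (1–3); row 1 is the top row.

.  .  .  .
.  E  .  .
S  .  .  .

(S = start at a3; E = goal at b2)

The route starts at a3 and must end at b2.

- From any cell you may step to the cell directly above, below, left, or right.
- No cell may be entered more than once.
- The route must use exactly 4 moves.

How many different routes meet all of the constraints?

Need simple routes of exactly 4 moves from a3 to b2 (Manhattan distance 2, so 1 moves are spent on a detour and 1 undoing it).
Enumerating: a3 a2 a1 b1 b2 | a3 b3 c3 c2 b2.
That gives 2 routes.

2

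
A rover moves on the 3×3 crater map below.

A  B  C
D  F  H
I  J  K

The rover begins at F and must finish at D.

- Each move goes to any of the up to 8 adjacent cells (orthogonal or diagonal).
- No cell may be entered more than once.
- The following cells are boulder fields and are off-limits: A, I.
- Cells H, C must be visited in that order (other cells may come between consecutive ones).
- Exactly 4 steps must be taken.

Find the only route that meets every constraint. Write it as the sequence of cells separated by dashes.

F - H - C - B - D

The waypoints must appear in the order H, C, with no cell reused.
Route from F: right to H, up to C, left to B, down-left to D — 4 moves in all.
Check: order respected (H at step 1, C at step 2); 4 moves as required.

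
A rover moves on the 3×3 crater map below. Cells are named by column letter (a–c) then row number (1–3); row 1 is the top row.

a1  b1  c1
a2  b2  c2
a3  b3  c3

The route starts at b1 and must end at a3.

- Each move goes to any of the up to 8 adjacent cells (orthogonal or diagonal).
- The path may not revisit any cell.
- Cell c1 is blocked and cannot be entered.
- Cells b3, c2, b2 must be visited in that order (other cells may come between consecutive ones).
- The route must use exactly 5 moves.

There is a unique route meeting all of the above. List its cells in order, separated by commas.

The waypoints must appear in the order b3, c2, b2, with no cell reused.
Route from b1: down-left to a2, down-right to b3, up-right to c2, left to b2, down-left to a3 — 5 moves in all.
Check: order respected (b3 at step 2, c2 at step 3, b2 at step 4); 5 moves as required.

b1, a2, b3, c2, b2, a3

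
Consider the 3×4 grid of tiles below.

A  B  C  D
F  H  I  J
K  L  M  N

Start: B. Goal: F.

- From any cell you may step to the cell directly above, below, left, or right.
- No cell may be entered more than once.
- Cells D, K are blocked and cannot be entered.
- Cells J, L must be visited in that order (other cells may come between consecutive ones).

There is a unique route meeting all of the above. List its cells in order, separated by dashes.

B - C - I - J - N - M - L - H - F

The waypoints must appear in the order J, L, with no cell reused.
Route from B: right to C, down to I, right to J, down to N, 2× left (reaching L), up to H, left to F — 8 moves in all.
Check: order respected (J at step 3, L at step 6).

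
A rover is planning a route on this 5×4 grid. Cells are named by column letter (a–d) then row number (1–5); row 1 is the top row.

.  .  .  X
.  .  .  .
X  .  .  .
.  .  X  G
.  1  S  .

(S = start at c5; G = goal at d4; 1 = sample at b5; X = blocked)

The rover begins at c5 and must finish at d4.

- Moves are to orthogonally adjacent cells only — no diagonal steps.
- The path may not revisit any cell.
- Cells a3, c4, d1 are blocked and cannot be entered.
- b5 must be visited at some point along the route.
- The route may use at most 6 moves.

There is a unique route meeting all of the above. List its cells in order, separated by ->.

The 6-move cap with required stops at b5 leaves no slack for detours.
Route from c5: left to b5, 2× up (reaching b3), 2× right (reaching d3), down to d4 — 6 moves in all.
Check: all required cells visited; 6 ≤ 6 moves.

c5 -> b5 -> b4 -> b3 -> c3 -> d3 -> d4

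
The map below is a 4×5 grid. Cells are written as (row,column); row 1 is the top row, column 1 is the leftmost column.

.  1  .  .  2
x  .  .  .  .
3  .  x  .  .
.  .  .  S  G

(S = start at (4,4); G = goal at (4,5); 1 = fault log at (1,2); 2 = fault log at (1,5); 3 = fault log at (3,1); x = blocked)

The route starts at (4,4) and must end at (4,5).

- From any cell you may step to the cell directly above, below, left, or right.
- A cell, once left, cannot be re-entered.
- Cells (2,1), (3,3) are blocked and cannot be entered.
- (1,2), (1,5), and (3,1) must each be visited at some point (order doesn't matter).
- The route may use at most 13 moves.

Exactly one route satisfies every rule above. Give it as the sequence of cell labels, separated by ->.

Any route must reach (1,2), (1,5), and (3,1) and still end at (4,5) within 13 moves, so the order of the required stops is forced.
Route from (4,4): 3× left (reaching (4,1)), up to (3,1), right to (3,2), 2× up (reaching (1,2)), 3× right (reaching (1,5)), 3× down (reaching (4,5)) — 13 moves in all.
Check: all required cells visited; 13 ≤ 13 moves.

(4,4) -> (4,3) -> (4,2) -> (4,1) -> (3,1) -> (3,2) -> (2,2) -> (1,2) -> (1,3) -> (1,4) -> (1,5) -> (2,5) -> (3,5) -> (4,5)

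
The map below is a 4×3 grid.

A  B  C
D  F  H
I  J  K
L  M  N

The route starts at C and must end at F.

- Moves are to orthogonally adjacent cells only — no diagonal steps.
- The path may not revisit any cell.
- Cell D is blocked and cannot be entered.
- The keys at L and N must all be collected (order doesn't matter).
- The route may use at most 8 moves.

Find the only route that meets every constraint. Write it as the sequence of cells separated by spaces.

The budget equals the shortest possible length, so every move has to be on a shortest route through the required cells.
Route from C: 3× down (reaching N), 2× left (reaching L), up to I, right to J, up to F — 8 moves in all.
Check: all required cells visited; 8 ≤ 8 moves.

C H K N M L I J F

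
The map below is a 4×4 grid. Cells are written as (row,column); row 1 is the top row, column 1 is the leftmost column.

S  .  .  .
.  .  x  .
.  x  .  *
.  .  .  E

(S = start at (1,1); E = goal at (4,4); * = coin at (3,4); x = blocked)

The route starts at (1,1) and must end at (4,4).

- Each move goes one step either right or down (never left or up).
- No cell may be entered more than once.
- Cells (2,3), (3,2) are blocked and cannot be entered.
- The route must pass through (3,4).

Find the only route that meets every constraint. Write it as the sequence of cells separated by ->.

Moves only go right or down, so the column and row indices never decrease.
Route from (1,1): right 3 to (1,4), down 3 to (4,4) — 6 moves in all.
Check: all required cells visited.

(1,1) -> (1,2) -> (1,3) -> (1,4) -> (2,4) -> (3,4) -> (4,4)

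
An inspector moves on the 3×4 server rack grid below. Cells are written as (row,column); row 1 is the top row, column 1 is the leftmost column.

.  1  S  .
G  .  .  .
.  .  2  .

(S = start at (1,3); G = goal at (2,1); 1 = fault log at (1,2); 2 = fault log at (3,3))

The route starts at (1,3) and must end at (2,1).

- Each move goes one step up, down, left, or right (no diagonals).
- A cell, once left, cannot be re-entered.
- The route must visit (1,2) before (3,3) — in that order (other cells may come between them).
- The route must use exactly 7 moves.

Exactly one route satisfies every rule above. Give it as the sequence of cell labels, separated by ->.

The waypoints must appear in the order (1,2), (3,3), with no cell reused.
Route from (1,3): left to (1,2), down to (2,2), right to (2,3), down to (3,3), 2× left (reaching (3,1)), up to (2,1) — 7 moves in all.
Check: order respected (1 at step 1, 2 at step 4); 7 moves as required.

(1,3) -> (1,2) -> (2,2) -> (2,3) -> (3,3) -> (3,2) -> (3,1) -> (2,1)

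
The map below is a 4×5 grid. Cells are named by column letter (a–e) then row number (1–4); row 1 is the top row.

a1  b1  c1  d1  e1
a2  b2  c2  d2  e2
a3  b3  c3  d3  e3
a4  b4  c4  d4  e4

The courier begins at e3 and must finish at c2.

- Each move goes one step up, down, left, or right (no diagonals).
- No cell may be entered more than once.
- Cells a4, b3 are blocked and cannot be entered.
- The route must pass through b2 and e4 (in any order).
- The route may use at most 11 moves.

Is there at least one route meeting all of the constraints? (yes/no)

yes

One route that works: e3 → e4 → d4 → d3 → d2 → d1 → c1 → b1 → b2 → c2.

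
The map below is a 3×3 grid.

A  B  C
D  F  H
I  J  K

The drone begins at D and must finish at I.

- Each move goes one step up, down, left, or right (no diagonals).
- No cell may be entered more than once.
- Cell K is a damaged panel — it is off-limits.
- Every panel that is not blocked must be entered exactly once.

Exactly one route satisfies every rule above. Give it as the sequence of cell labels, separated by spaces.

Need to visit all 8 open cells exactly once, starting at D and ending at I.
Cell J has only two open neighbours (F and I), so the path must pass straight through it: one of those is the cell it's entered from and the other is where it exits.
Route from D: up to A, 2× right (reaching C), down to H, left to F, down to J, left to I — 7 moves in all.
Check: all 8 open cells covered.

D A B C H F J I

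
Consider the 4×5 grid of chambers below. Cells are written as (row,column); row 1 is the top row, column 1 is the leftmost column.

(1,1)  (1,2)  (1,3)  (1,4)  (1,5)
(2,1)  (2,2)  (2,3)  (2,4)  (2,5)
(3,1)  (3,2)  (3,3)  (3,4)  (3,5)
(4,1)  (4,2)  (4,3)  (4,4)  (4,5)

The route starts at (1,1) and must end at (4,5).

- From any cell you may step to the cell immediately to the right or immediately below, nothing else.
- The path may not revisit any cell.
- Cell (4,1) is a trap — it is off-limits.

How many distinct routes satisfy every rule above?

34

A right/down-only route from (1,1) to (4,5) makes exactly 3 down-moves and 4 right-moves in some order.
With no other constraints that would be C(7,3) = 35 routes.
Subtract routes through each blocked cell (inclusion–exclusion for overlaps): − through (4,1): 1 → 34.
That gives 34 routes.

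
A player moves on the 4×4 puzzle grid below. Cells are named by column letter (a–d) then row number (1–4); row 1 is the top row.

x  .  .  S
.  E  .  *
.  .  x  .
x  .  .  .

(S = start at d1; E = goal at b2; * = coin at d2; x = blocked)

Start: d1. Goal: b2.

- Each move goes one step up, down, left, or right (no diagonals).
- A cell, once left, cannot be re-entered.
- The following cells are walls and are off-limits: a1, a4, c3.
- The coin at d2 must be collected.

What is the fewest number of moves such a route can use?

Any route passes through d2 somewhere between d1 and b2. Summing Manhattan distances along the two legs (d1 → d2 → b2) gives a lower bound of 1 + 2 = 3 moves.
A route of 3 moves achieves this: d1 → d2 → c2 → b2.
Since 3 matches the lower bound, it is optimal.

3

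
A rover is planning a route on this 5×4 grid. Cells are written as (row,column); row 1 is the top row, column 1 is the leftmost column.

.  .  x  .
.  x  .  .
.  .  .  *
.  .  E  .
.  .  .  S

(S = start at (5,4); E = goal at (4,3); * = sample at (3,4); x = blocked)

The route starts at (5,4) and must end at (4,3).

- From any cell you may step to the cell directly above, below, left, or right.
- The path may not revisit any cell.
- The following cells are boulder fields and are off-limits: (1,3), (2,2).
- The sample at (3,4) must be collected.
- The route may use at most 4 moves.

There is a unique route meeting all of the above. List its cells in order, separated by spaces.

(5,4) (4,4) (3,4) (3,3) (4,3)

The 4-move cap with required stops at (3,4) leaves no slack for detours.
Route from (5,4): up 2 to (3,4), left 1 to (3,3), down 1 to (4,3) — 4 moves in all.
Check: all required cells visited; 4 ≤ 4 moves.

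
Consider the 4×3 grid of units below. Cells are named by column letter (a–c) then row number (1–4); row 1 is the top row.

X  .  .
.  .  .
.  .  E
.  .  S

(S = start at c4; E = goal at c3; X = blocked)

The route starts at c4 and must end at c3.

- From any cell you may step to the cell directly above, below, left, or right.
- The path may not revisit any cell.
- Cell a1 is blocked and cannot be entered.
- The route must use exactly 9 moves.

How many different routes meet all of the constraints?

3

Need simple routes of exactly 9 moves from c4 to c3 (Manhattan distance 1, so 4 moves are spent on a detour and 4 undoing it).
Enumerating: c4 b4 b3 a3 a2 b2 b1 c1 c2 c3 | c4 b4 a4 a3 a2 b2 b1 c1 c2 c3 | c4 b4 a4 a3 b3 b2 b1 c1 c2 c3.
That gives 3 routes.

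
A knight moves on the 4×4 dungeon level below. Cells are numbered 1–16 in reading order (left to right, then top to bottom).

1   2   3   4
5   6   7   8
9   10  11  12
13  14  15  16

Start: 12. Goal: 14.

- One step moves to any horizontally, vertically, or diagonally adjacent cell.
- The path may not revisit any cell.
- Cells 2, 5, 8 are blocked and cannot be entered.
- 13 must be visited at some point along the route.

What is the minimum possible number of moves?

Any route passes through 13 somewhere between 12 and 14. Summing Chebyshev distances along the two legs (12 → 13 → 14) gives a lower bound of 3 + 1 = 4 moves.
A route of 4 moves achieves this: 12 → 7 → 10 → 13 → 14.
Since 4 matches the lower bound, it is optimal.

4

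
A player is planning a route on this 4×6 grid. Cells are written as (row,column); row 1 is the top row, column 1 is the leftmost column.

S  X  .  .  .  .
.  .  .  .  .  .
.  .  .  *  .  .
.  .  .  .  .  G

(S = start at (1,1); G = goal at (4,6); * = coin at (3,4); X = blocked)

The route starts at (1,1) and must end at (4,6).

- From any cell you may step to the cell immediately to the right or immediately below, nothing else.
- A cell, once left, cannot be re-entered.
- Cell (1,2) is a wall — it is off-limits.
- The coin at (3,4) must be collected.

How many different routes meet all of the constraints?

12

A right/down-only route from (1,1) to (4,6) makes exactly 3 down-moves and 5 right-moves in some order.
With no other constraints that would be C(8,3) = 56 routes.
Split at (3,4) and multiply the segment counts (each segment already excludes blocked cells): (1,1)→(3,4): 4; (3,4)→(4,6): 3; product = 12.
That gives 12 routes.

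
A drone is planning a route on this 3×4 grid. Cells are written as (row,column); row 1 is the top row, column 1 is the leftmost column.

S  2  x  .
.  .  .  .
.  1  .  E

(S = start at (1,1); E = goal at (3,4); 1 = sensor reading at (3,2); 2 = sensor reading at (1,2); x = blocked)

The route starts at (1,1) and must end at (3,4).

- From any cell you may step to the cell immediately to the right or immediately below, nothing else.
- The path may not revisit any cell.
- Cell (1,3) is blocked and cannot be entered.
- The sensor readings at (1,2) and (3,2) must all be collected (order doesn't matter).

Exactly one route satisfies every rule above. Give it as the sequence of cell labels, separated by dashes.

(1,1) - (1,2) - (2,2) - (3,2) - (3,3) - (3,4)

Moves only go right or down, so the column and row indices never decrease.
Route from (1,1): right to (1,2), 2× down (reaching (3,2)), 2× right (reaching (3,4)) — 5 moves in all.
Check: all required cells visited.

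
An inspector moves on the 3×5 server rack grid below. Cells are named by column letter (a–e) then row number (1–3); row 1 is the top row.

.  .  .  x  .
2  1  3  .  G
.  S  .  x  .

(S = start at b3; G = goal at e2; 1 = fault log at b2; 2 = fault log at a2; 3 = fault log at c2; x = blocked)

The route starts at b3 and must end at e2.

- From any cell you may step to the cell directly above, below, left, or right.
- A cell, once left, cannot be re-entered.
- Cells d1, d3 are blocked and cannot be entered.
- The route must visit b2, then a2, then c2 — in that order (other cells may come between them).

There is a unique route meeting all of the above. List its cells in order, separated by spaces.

b3 b2 a2 a1 b1 c1 c2 d2 e2

The waypoints must appear in the order b2, a2, c2, with no cell reused.
Route from b3: up 1 to b2, left 1 to a2, up 1 to a1, right 2 to c1, down 1 to c2, right 2 to e2 — 8 moves in all.
Check: order respected (1 at step 1, 2 at step 2, 3 at step 6).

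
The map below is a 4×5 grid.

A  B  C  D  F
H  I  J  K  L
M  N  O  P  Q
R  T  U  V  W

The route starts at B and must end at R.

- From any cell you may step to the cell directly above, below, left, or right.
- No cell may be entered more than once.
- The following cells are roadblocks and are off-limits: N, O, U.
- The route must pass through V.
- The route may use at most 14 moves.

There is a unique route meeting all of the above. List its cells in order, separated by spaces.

The budget equals the shortest possible length, so every move has to be on a shortest route through the required cells.
Route from B: right 3 to F, down 3 to W, left 1 to V, up 2 to K, left 3 to H, down 2 to R — 14 moves in all.
Check: all required cells visited; 14 ≤ 14 moves.

B C D F L Q W V P K J I H M R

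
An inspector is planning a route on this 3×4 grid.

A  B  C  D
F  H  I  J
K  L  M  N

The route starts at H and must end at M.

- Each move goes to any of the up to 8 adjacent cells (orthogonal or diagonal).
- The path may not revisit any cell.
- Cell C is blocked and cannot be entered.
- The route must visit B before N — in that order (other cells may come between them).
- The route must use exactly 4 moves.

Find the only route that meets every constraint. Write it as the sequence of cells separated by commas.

H, B, I, N, M

The waypoints must appear in the order B, N, with no cell reused.
Route from H: up to B, 2× down-right (reaching N), left to M — 4 moves in all.
Check: order respected (B at step 1, N at step 3); 4 moves as required.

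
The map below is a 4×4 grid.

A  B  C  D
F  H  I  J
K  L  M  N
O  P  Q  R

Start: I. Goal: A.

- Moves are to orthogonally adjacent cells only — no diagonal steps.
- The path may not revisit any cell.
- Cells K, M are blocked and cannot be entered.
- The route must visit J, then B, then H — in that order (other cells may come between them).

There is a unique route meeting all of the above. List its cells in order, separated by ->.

I -> J -> D -> C -> B -> H -> F -> A

The waypoints must appear in the order J, B, H, with no cell reused.
Route from I: right 1 to J, up 1 to D, left 2 to B, down 1 to H, left 1 to F, up 1 to A — 7 moves in all.
Check: order respected (J at step 1, B at step 4, H at step 5).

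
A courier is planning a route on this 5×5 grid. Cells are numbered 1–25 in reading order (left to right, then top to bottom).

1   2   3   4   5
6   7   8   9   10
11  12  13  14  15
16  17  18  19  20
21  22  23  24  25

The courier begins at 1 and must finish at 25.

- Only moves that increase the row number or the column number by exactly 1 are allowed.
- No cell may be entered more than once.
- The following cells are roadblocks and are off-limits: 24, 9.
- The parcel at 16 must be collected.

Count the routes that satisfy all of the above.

1

A right/down-only route from 1 to 25 makes exactly 4 down-moves and 4 right-moves in some order.
With no other constraints that would be C(8,4) = 70 routes.
Split at 16 and multiply the segment counts (each segment already excludes blocked cells): 1→16: 1; 16→25: 1; product = 1.
That gives 1 route.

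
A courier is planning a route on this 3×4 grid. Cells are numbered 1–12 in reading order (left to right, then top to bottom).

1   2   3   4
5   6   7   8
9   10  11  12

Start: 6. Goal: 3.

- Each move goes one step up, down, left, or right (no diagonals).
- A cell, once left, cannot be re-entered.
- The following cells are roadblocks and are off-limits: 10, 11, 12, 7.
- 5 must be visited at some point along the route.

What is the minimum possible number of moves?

4

Any route passes through 5 somewhere between 6 and 3. Summing Manhattan distances along the two legs (6 → 5 → 3) gives a lower bound of 1 + 3 = 4 moves.
A route of 4 moves achieves this: 6 → 5 → 1 → 2 → 3.
Since 4 matches the lower bound, it is optimal.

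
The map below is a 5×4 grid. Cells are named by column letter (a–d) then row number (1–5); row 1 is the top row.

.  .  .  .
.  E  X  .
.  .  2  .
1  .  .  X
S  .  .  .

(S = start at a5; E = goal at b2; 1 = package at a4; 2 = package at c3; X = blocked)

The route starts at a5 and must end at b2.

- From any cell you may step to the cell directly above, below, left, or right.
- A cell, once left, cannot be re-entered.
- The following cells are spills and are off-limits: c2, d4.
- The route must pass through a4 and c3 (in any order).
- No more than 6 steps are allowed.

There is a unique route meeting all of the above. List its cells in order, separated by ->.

a5 -> a4 -> b4 -> c4 -> c3 -> b3 -> b2

The budget equals the shortest possible length, so every move has to be on a shortest route through the required cells.
Route from a5: up to a4, 2× right (reaching c4), up to c3, left to b3, up to b2 — 6 moves in all.
Check: all required cells visited; 6 ≤ 6 moves.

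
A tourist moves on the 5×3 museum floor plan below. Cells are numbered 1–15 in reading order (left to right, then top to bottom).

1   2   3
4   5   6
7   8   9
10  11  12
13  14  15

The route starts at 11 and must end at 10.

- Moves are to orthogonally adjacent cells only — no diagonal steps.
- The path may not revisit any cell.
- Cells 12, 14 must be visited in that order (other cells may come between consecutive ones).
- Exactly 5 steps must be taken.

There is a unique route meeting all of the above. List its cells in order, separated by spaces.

The waypoints must appear in the order 12, 14, with no cell reused.
Route from 11: right 1 to 12, down 1 to 15, left 2 to 13, up 1 to 10 — 5 moves in all.
Check: order respected (12 at step 1, 14 at step 3); 5 moves as required.

11 12 15 14 13 10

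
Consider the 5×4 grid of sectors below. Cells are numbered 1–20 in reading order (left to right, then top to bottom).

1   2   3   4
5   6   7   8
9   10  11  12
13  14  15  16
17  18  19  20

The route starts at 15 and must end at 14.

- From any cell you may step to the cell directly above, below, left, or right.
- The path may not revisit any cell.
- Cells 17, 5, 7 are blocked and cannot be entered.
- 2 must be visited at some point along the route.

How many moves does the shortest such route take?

Any route passes through 2 somewhere between 15 and 14. Summing Manhattan distances along the two legs (15 → 2 → 14) gives a lower bound of 4 + 3 = 7 moves.
The shortest route satisfying every rule uses 9 moves: 15 → 11 → 12 → 8 → 4 → 3 → 2 → 6 → 10 → 14.
The no-revisit rule (legs can't share cells) pushes the minimum above the 7-move bound; an exhaustive check rules out every length from 7 to 8, leaving 9 as the minimum.

9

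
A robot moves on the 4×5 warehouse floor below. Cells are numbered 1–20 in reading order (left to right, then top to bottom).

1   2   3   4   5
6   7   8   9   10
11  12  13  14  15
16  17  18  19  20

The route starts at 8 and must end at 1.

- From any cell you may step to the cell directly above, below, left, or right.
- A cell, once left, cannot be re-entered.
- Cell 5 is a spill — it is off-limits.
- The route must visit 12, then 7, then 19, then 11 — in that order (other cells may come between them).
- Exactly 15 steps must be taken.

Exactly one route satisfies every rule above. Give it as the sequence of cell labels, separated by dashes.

The waypoints must appear in the order 12, 7, 19, 11, with no cell reused.
Route from 8: down 1 to 13, left 1 to 12, up 2 to 2, right 2 to 4, down 3 to 19, left 3 to 16, up 3 to 1 — 15 moves in all.
Check: order respected (12 at step 2, 7 at step 3, 19 at step 9, 11 at step 13); 15 moves as required.

8 - 13 - 12 - 7 - 2 - 3 - 4 - 9 - 14 - 19 - 18 - 17 - 16 - 11 - 6 - 1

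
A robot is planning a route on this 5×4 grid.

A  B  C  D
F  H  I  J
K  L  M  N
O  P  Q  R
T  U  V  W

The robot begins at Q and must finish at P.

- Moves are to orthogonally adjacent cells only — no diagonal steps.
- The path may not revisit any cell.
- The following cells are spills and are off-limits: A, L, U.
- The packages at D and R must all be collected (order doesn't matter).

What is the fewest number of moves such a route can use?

11

Any route passes through D and R in some order between Q and P. Summing Manhattan distances along each leg and taking the cheapest ordering (Q → R → D → P) gives a lower bound of 1 + 3 + 5 = 9 moves.
The shortest route satisfying every rule uses 11 moves: Q → R → N → J → D → C → I → H → F → K → O → P.
The bound of 9 isn't tight here; checking systematically, no route of length 9 through 10 satisfies every constraint, so 11 is the minimum.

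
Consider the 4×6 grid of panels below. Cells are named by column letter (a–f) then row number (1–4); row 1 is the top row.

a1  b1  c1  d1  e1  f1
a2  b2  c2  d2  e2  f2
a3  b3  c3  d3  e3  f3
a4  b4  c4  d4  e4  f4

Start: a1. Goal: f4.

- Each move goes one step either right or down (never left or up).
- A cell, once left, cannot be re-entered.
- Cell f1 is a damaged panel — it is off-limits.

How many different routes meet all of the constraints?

55

A right/down-only route from a1 to f4 makes exactly 3 down-moves and 5 right-moves in some order.
With no other constraints that would be C(8,3) = 56 routes.
Subtract routes through each blocked cell (inclusion–exclusion for overlaps): − through f1: 1 → 55.
That gives 55 routes.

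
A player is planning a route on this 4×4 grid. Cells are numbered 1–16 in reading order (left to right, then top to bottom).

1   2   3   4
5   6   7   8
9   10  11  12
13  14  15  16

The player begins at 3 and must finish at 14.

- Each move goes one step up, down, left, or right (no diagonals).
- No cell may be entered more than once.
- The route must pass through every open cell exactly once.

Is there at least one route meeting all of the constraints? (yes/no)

Colour the cells like a checkerboard: each orthogonal step flips colour, so a Hamiltonian route alternates colours. Here there are 8 cells of one colour and 8 of the other, with start on the same colour as the goal — the counts and endpoints can't be arranged into an alternating sequence of length 16, so no Hamiltonian route exists.

no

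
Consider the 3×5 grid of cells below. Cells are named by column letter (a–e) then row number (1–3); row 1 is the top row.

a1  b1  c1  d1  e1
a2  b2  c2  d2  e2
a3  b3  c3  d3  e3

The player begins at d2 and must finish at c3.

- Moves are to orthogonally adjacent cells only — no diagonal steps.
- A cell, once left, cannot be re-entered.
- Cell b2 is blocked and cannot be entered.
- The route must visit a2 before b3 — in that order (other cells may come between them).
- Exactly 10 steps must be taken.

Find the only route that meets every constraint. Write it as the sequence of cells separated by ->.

d2 -> e2 -> e1 -> d1 -> c1 -> b1 -> a1 -> a2 -> a3 -> b3 -> c3

The waypoints must appear in the order a2, b3, with no cell reused.
Route from d2: right to e2, up to e1, 4× left (reaching a1), 2× down (reaching a3), 2× right (reaching c3) — 10 moves in all.
Check: order respected (a2 at step 7, b3 at step 9); 10 moves as required.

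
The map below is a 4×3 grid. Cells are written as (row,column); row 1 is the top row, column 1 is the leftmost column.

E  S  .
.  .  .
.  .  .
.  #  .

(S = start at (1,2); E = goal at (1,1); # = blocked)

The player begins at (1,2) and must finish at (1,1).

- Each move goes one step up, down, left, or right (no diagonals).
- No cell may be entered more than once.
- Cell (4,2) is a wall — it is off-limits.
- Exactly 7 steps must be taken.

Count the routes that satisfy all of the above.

4

Need simple routes of exactly 7 moves from (1,2) to (1,1) (Manhattan distance 1, so 3 moves are spent on a detour and 3 undoing it).
Enumerating: (1,2) (2,2) (2,3) (3,3) (3,2) (3,1) (2,1) (1,1) | (1,2) (1,3) (2,3) (3,3) (3,2) (2,2) (2,1) (1,1) | (1,2) (1,3) (2,3) (3,3) (3,2) (3,1) (2,1) (1,1) | (1,2) (1,3) (2,3) (2,2) (3,2) (3,1) (2,1) (1,1).
That gives 4 routes.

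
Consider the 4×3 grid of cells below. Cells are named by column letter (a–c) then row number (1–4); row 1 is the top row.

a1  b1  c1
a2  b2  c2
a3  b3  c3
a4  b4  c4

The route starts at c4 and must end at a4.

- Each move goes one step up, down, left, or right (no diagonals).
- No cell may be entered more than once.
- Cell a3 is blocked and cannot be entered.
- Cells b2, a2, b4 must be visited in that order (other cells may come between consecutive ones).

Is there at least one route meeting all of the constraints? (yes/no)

no

Ignoring the required order, 1 revisit-free route from c4 to a4 passes through all of b2, a2, and b4; the waypoint orders that occur are a2 → b2 → b4 (1) — never b2 → a2 → b4.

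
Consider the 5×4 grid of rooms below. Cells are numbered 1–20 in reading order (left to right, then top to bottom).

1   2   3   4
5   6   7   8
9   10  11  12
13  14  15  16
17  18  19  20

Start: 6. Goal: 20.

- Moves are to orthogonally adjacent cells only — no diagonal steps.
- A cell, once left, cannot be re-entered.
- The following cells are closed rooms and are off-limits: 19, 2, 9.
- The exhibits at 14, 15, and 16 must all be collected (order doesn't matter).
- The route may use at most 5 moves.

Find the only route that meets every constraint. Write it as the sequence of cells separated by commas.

The budget equals the shortest possible length, so every move has to be on a shortest route through the required cells.
Route from 6: down 2 to 14, right 2 to 16, down 1 to 20 — 5 moves in all.
Check: all required cells visited; 5 ≤ 5 moves.

6, 10, 14, 15, 16, 20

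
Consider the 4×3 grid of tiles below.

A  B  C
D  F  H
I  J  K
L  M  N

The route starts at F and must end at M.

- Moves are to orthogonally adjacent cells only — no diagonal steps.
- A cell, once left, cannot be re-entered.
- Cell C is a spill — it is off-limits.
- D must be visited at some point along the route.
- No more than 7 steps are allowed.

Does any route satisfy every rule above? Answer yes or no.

One route that works: F → D → I → L → M.

yes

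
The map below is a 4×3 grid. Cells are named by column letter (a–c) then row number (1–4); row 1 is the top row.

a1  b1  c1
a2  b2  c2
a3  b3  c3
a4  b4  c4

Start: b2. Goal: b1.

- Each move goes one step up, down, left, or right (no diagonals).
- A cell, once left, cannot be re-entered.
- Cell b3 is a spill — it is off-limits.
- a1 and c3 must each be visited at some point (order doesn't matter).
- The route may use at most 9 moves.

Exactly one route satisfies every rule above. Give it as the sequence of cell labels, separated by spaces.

The 9-move cap with required stops at a1, c3 leaves no slack for detours.
Route from b2: right to c2, 2× down (reaching c4), 2× left (reaching a4), 3× up (reaching a1), right to b1 — 9 moves in all.
Check: all required cells visited; 9 ≤ 9 moves.

b2 c2 c3 c4 b4 a4 a3 a2 a1 b1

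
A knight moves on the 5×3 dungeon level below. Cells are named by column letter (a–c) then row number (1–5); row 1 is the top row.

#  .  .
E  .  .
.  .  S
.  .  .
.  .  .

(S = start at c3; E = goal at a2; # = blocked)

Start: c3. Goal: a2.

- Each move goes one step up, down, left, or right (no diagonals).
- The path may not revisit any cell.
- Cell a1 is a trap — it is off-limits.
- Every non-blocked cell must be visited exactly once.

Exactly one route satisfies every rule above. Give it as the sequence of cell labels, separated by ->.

c3 -> c2 -> c1 -> b1 -> b2 -> b3 -> b4 -> c4 -> c5 -> b5 -> a5 -> a4 -> a3 -> a2

Need to visit all 14 open cells exactly once, starting at c3 and ending at a2.
Cell c1 has only two open neighbours (c2 and b1), so the path must pass straight through it: one of those is the cell it's entered from and the other is where it exits.
Route from c3: up 2 to c1, left 1 to b1, down 3 to b4, right 1 to c4, down 1 to c5, left 2 to a5, up 3 to a2 — 13 moves in all.
Check: all 14 open cells covered.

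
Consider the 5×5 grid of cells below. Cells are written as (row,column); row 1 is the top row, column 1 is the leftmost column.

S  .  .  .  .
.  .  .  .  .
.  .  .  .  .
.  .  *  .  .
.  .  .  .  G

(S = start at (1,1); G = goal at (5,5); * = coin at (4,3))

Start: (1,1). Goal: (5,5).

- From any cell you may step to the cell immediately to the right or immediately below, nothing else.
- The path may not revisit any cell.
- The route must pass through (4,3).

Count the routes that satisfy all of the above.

A right/down-only route from (1,1) to (5,5) makes exactly 4 down-moves and 4 right-moves in some order.
With no other constraints that would be C(8,4) = 70 routes.
Split at (4,3) and multiply the segment counts: (1,1)→(4,3): 10; (4,3)→(5,5): 3; product = 30.
That gives 30 routes.

30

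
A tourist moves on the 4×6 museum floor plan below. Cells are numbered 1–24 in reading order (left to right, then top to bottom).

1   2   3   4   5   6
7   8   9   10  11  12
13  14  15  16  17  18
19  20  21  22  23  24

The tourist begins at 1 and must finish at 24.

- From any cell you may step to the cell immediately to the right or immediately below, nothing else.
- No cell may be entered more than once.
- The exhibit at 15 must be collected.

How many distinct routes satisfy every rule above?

A right/down-only route from 1 to 24 makes exactly 3 down-moves and 5 right-moves in some order.
With no other constraints that would be C(8,3) = 56 routes.
Split at 15 and multiply the segment counts: 1→15: 6; 15→24: 4; product = 24.
That gives 24 routes.

24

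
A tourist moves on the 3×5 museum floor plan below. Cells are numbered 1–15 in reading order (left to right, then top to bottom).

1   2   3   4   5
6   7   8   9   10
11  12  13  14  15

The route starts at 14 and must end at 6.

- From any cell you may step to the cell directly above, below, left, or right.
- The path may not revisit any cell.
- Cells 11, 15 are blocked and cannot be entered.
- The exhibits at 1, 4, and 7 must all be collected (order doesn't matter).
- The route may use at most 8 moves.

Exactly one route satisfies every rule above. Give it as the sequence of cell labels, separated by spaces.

14 9 4 3 8 7 2 1 6

The budget equals the shortest possible length, so every move has to be on a shortest route through the required cells.
Route from 14: 2× up (reaching 4), left to 3, down to 8, left to 7, up to 2, left to 1, down to 6 — 8 moves in all.
Check: all required cells visited; 8 ≤ 8 moves.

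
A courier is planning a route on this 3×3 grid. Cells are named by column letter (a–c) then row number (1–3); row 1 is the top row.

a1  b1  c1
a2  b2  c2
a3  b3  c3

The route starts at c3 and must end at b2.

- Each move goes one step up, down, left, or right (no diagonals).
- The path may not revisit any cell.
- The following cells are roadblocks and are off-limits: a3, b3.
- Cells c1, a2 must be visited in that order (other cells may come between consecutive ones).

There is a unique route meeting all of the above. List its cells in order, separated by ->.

The waypoints must appear in the order c1, a2, with no cell reused.
Route from c3: 2× up (reaching c1), 2× left (reaching a1), down to a2, right to b2 — 6 moves in all.
Check: order respected (c1 at step 2, a2 at step 5).

c3 -> c2 -> c1 -> b1 -> a1 -> a2 -> b2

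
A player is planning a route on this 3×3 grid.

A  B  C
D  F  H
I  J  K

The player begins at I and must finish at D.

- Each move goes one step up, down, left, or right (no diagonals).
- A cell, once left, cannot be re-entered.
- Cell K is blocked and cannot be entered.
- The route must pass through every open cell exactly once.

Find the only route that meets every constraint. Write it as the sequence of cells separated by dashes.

Need to visit all 8 open cells exactly once, starting at I and ending at D.
Cell A has only two open neighbours (D and B), so the path must pass straight through it: one of those is the cell it's entered from and the other is where it exits.
Route from I: right to J, up to F, right to H, up to C, 2× left (reaching A), down to D — 7 moves in all.
Check: all 8 open cells covered.

I - J - F - H - C - B - A - D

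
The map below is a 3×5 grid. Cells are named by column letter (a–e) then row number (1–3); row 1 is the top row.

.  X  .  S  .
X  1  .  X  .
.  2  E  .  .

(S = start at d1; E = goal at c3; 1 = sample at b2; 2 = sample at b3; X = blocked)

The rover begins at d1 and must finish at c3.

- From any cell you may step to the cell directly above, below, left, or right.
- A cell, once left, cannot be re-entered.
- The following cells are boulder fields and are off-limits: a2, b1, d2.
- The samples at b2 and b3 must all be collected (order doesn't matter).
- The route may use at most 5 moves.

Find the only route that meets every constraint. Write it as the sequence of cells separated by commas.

The 5-move cap with required stops at b2, b3 leaves no slack for detours.
Route from d1: left to c1, down to c2, left to b2, down to b3, right to c3 — 5 moves in all.
Check: all required cells visited; 5 ≤ 5 moves.

d1, c1, c2, b2, b3, c3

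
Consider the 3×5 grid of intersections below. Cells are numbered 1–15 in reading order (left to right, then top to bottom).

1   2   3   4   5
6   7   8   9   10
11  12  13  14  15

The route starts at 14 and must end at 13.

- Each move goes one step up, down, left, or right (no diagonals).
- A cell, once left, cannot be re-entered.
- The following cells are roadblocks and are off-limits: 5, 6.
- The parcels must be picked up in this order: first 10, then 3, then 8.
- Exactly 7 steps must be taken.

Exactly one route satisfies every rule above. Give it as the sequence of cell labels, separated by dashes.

The waypoints must appear in the order 10, 3, 8, with no cell reused.
Route from 14: right to 15, up to 10, left to 9, up to 4, left to 3, 2× down (reaching 13) — 7 moves in all.
Check: order respected (10 at step 2, 3 at step 5, 8 at step 6); 7 moves as required.

14 - 15 - 10 - 9 - 4 - 3 - 8 - 13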